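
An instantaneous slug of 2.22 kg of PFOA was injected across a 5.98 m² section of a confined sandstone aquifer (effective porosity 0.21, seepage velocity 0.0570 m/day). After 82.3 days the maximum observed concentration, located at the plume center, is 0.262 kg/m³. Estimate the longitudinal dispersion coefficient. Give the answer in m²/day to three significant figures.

At the plume center C_max = M/(n_e·A·√(4πDt)), so D = M²/(4πt·(n_e·A·C_max)²).
n_e·A·C_max = 0.21 × 5.98 × 0.262 = 0.3290 kg/m.
D = 2.22²/(4π × 82.3 × 0.3290²) = 0.0440 m²/day.

0.0440 m²/day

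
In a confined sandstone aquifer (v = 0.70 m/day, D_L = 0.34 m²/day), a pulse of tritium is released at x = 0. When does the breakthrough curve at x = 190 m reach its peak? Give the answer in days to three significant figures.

For the 1D instantaneous-source solution, setting ∂C/∂t = 0 at fixed x gives v²t² + 2Dt − x² = 0, so t = (√(D² + v²x²) − D)/v².
√(D² + v²x²) = √(0.34² + 0.70² × 190²) = 133.0; v² = 0.49.
t = (133.0 − 0.34)/0.49 = 271 days (vs. the pure-advection estimate x/v = 271 d).

271 days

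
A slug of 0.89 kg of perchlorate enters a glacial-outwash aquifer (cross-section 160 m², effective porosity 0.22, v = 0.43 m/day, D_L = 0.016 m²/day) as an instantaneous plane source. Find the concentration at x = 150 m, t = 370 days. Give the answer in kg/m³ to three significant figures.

For an instantaneous plane source, C(x,t) = M/(n_e·A·√(4πDt)) · exp(−(x−vt)²/(4Dt)), with n_e·A the pore (flow) area.
Plume center vt = 0.43 × 370 = 159.1 m, so the well at 150 m is 9.1 m upgradient of the peak.
√(4πDt) = 8.625 m, giving peak height M/(n_e·A·√(4πDt)) = 0.89/(0.22 × 160 × 8.625) = 0.002931 kg/m³.
(x−vt)²/(4Dt) = (-9.1)²/(4 × 0.016 × 370) = 3.497; exp(−3.497) = 0.03029.
C = 0.002931 × 0.03029 = 8.88e-05 kg/m³.

8.88e-05 kg/m³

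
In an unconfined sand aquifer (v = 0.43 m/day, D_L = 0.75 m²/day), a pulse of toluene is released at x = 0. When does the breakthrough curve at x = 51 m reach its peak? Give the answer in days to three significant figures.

For the 1D instantaneous-source solution, setting ∂C/∂t = 0 at fixed x gives v²t² + 2Dt − x² = 0, so t = (√(D² + v²x²) − D)/v².
√(D² + v²x²) = √(0.75² + 0.43² × 51²) = 21.94; v² = 0.1849.
t = (21.94 − 0.75)/0.1849 = 115 days (vs. the pure-advection estimate x/v = 119 d).

115 days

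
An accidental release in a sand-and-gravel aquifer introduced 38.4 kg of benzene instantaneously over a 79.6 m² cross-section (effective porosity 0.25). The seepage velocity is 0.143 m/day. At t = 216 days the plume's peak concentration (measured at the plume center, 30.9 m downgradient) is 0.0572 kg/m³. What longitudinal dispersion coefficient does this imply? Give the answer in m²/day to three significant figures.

At the plume center C_max = M/(n_e·A·√(4πDt)), so D = M²/(4πt·(n_e·A·C_max)²).
n_e·A·C_max = 0.25 × 79.6 × 0.0572 = 1.138 kg/m.
D = 38.4²/(4π × 216 × 1.138²) = 0.419 m²/day.

0.419 m²/day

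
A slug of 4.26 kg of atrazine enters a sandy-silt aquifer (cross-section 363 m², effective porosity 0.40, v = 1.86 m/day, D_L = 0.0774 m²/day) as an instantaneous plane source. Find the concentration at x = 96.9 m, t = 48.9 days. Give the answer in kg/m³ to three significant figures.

For an instantaneous plane source, C(x,t) = M/(n_e·A·√(4πDt)) · exp(−(x−vt)²/(4Dt)), with n_e·A the pore (flow) area.
Plume center vt = 1.86 × 48.9 = 90.954 m, so the well at 96.9 m is 5.946 m downgradient of the peak.
√(4πDt) = 6.897 m, giving peak height M/(n_e·A·√(4πDt)) = 4.26/(0.40 × 363 × 6.897) = 0.004254 kg/m³.
(x−vt)²/(4Dt) = (5.946)²/(4 × 0.0774 × 48.9) = 2.335; exp(−2.335) = 0.09681.
C = 0.004254 × 0.09681 = 0.000412 kg/m³.

0.000412 kg/m³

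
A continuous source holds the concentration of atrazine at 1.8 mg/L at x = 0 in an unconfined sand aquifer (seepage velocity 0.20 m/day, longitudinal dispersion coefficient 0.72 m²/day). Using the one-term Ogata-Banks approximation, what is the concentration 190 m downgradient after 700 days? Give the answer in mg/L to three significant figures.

For a continuous step input, C/C₀ ≈ ½·erfc((x−vt)/(2√(Dt))).
vt = 0.20 × 700 = 140 m and 2√(Dt) = 2√(0.72 × 700) = 44.90 m.
Argument (x−vt)/(2√(Dt)) = (190 − 140)/44.90 = 1.114; ½·erfc(1.114) = 0.05758.
C = 1.8 × 0.05758 = 0.104 mg/L.

0.104 mg/L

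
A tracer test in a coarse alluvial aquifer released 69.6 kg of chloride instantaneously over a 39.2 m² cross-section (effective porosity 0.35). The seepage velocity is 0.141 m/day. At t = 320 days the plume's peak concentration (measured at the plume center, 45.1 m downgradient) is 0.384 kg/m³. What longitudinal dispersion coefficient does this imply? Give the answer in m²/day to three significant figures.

At the plume center C_max = M/(n_e·A·√(4πDt)), so D = M²/(4πt·(n_e·A·C_max)²).
n_e·A·C_max = 0.35 × 39.2 × 0.384 = 5.268 kg/m.
D = 69.6²/(4π × 320 × 5.268²) = 0.0434 m²/day.

0.0434 m²/day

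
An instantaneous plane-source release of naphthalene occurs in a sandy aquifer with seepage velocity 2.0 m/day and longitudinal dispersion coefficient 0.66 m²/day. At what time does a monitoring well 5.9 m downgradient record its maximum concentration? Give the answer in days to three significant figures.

2.79 days

For the 1D instantaneous-source solution, setting ∂C/∂t = 0 at fixed x gives v²t² + 2Dt − x² = 0, so t = (√(D² + v²x²) − D)/v².
√(D² + v²x²) = √(0.66² + 2.0² × 5.9²) = 11.82; v² = 4.
t = (11.82 − 0.66)/4 = 2.79 days (vs. the pure-advection estimate x/v = 2.95 d).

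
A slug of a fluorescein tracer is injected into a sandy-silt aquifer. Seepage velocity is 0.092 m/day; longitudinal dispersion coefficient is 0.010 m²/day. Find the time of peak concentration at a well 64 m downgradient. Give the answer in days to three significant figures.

694 days

For the 1D instantaneous-source solution, setting ∂C/∂t = 0 at fixed x gives v²t² + 2Dt − x² = 0, so t = (√(D² + v²x²) − D)/v².
√(D² + v²x²) = √(0.010² + 0.092² × 64²) = 5.888; v² = 0.008464.
t = (5.888 − 0.010)/0.008464 = 694 days (vs. the pure-advection estimate x/v = 696 d).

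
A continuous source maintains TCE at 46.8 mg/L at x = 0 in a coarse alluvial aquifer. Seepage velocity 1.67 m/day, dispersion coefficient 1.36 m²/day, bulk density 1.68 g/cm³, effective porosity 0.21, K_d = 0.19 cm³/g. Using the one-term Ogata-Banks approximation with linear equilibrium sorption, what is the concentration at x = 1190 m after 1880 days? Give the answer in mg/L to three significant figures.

41.8 mg/L

Retardation factor R = 1 + ρ_b·K_d/n = 1 + 1.68 × 0.19/0.21 = 2.520.
Sorption retards both mechanisms: v_R = v/R = 0.6627 m/day, D_R = D/R = 0.5397 m²/day.
v_R·t = 0.6627 × 1880 = 1245.876 m; 2√(D_R t) = 63.71 m; argument = (1190 − 1245.876)/63.71 = -0.8770.
C = C₀ × ½·erfc(-0.8770) = 46.8 × 0.8926 = 41.8 mg/L.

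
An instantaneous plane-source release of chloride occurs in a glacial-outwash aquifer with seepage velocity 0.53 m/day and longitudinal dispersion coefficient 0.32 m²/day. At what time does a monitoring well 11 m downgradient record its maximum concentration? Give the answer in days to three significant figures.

For the 1D instantaneous-source solution, setting ∂C/∂t = 0 at fixed x gives v²t² + 2Dt − x² = 0, so t = (√(D² + v²x²) − D)/v².
√(D² + v²x²) = √(0.32² + 0.53² × 11²) = 5.839; v² = 0.2809.
t = (5.839 − 0.32)/0.2809 = 19.6 days (vs. the pure-advection estimate x/v = 20.8 d).

19.6 days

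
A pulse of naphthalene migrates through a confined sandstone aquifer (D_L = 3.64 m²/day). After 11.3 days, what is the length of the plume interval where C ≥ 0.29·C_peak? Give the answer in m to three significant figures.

The plume is Gaussian with σ = √(2Dt) = √(2 × 3.64 × 11.3) = 9.070 m.
C/C_peak = exp(−Δx²/(2σ²)) = 0.29 ⇒ Δx = σ·√(−2 ln 0.29) = 9.070 × 1.573 = 14.27 m.
Width = 2Δx = 28.5 m.

28.5 m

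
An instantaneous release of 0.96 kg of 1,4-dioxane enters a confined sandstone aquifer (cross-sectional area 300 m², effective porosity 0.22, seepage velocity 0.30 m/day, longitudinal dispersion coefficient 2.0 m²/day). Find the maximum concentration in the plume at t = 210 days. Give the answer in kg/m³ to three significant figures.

The peak of an instantaneous 1D plume sits at x = vt; there the Gaussian factor is 1 and C_max = M/(n_e·A·√(4πDt)), where n_e·A is the pore area the mass is dissolved in.
√(4πDt) = √(4π × 2.0 × 210) = 72.65 m, so C_max = 0.96/(0.22 × 300 × 72.65) = 0.000200 kg/m³.

0.000200 kg/m³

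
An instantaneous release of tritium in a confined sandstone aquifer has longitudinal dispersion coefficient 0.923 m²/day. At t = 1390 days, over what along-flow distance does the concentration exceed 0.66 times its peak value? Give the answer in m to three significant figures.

92.4 m

The plume is Gaussian with σ = √(2Dt) = √(2 × 0.923 × 1390) = 50.66 m.
C/C_peak = exp(−Δx²/(2σ²)) = 0.66 ⇒ Δx = σ·√(−2 ln 0.66) = 50.66 × 0.9116 = 46.18 m.
Width = 2Δx = 92.4 m.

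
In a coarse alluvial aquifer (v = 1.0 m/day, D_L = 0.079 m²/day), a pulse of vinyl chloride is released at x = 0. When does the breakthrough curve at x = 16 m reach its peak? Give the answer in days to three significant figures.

15.9 days

For the 1D instantaneous-source solution, setting ∂C/∂t = 0 at fixed x gives v²t² + 2Dt − x² = 0, so t = (√(D² + v²x²) − D)/v².
√(D² + v²x²) = √(0.079² + 1.0² × 16²) = 16.00; v² = 1.
t = (16.00 − 0.079)/1 = 15.9 days (vs. the pure-advection estimate x/v = 16.0 d).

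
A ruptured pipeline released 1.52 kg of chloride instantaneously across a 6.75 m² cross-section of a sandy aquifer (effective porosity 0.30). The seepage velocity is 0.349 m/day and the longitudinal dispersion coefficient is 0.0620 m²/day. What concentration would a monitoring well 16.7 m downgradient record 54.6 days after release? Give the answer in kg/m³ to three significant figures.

0.0764 kg/m³

For an instantaneous plane source, C(x,t) = M/(n_e·A·√(4πDt)) · exp(−(x−vt)²/(4Dt)), with n_e·A the pore (flow) area.
Plume center vt = 0.349 × 54.6 = 19.0554 m, so the well at 16.7 m is 2.3554 m upgradient of the peak.
√(4πDt) = 6.522 m, giving peak height M/(n_e·A·√(4πDt)) = 1.52/(0.30 × 6.75 × 6.522) = 0.1151 kg/m³.
(x−vt)²/(4Dt) = (-2.3554)²/(4 × 0.0620 × 54.6) = 0.4097; exp(−0.4097) = 0.6638.
C = 0.1151 × 0.6638 = 0.0764 kg/m³.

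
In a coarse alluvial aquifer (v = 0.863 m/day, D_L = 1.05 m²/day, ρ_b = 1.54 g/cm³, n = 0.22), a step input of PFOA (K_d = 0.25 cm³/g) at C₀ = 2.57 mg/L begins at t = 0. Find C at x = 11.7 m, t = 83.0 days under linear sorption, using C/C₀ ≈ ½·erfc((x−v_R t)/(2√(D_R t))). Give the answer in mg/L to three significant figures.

Retardation factor R = 1 + ρ_b·K_d/n = 1 + 1.54 × 0.25/0.22 = 2.750.
Sorption retards both mechanisms: v_R = v/R = 0.3138 m/day, D_R = D/R = 0.3818 m²/day.
v_R·t = 0.3138 × 83.0 = 26.0454 m; 2√(D_R t) = 11.26 m; argument = (11.7 − 26.0454)/11.26 = -1.274.
C = C₀ × ½·erfc(-1.274) = 2.57 × 0.9642 = 2.48 mg/L.

2.48 mg/L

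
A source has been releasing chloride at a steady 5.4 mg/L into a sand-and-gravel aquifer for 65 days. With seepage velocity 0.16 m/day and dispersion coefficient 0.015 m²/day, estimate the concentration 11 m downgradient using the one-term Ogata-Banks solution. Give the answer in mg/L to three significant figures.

1.80 mg/L

For a continuous step input, C/C₀ ≈ ½·erfc((x−vt)/(2√(Dt))).
vt = 0.16 × 65 = 10.4 m and 2√(Dt) = 2√(0.015 × 65) = 1.975 m.
Argument (x−vt)/(2√(Dt)) = (11 − 10.4)/1.975 = 0.3038; ½·erfc(0.3038) = 0.3337.
C = 5.4 × 0.3337 = 1.80 mg/L.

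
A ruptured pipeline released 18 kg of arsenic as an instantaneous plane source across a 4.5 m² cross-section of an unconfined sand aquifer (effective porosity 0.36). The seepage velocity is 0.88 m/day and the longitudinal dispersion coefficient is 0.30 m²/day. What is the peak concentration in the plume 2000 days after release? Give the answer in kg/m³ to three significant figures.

0.128 kg/m³

The peak of an instantaneous 1D plume sits at x = vt; there the Gaussian factor is 1 and C_max = M/(n_e·A·√(4πDt)), where n_e·A is the pore area the mass is dissolved in.
√(4πDt) = √(4π × 0.30 × 2000) = 86.83 m, so C_max = 18/(0.36 × 4.5 × 86.83) = 0.128 kg/m³.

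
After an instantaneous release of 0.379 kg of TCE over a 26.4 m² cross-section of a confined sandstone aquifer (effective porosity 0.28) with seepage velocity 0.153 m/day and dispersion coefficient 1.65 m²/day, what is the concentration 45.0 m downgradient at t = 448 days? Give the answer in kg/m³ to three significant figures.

For an instantaneous plane source, C(x,t) = M/(n_e·A·√(4πDt)) · exp(−(x−vt)²/(4Dt)), with n_e·A the pore (flow) area.
Plume center vt = 0.153 × 448 = 68.544 m, so the well at 45.0 m is 23.544 m upgradient of the peak.
√(4πDt) = 96.38 m, giving peak height M/(n_e·A·√(4πDt)) = 0.379/(0.28 × 26.4 × 96.38) = 0.0005320 kg/m³.
(x−vt)²/(4Dt) = (-23.544)²/(4 × 1.65 × 448) = 0.1875; exp(−0.1875) = 0.8290.
C = 0.0005320 × 0.8290 = 0.000441 kg/m³.

0.000441 kg/m³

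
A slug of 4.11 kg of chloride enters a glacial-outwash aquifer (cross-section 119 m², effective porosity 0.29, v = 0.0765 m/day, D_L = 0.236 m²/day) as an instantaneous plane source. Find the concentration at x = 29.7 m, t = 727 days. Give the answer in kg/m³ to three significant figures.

For an instantaneous plane source, C(x,t) = M/(n_e·A·√(4πDt)) · exp(−(x−vt)²/(4Dt)), with n_e·A the pore (flow) area.
Plume center vt = 0.0765 × 727 = 55.6155 m, so the well at 29.7 m is 25.9155 m upgradient of the peak.
√(4πDt) = 46.43 m, giving peak height M/(n_e·A·√(4πDt)) = 4.11/(0.29 × 119 × 46.43) = 0.002565 kg/m³.
(x−vt)²/(4Dt) = (-25.9155)²/(4 × 0.236 × 727) = 0.9786; exp(−0.9786) = 0.3758.
C = 0.002565 × 0.3758 = 0.000964 kg/m³.

0.000964 kg/m³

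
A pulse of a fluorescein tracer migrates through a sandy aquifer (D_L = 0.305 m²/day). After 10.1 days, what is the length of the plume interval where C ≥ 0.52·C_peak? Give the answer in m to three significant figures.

The plume is Gaussian with σ = √(2Dt) = √(2 × 0.305 × 10.1) = 2.482 m.
C/C_peak = exp(−Δx²/(2σ²)) = 0.52 ⇒ Δx = σ·√(−2 ln 0.52) = 2.482 × 1.144 = 2.839 m.
Width = 2Δx = 5.68 m.

5.68 m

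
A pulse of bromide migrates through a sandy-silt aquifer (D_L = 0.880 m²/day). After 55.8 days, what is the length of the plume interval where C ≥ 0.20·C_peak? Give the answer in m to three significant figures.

35.6 m

The plume is Gaussian with σ = √(2Dt) = √(2 × 0.880 × 55.8) = 9.910 m.
C/C_peak = exp(−Δx²/(2σ²)) = 0.20 ⇒ Δx = σ·√(−2 ln 0.20) = 9.910 × 1.794 = 17.78 m.
Width = 2Δx = 35.6 m.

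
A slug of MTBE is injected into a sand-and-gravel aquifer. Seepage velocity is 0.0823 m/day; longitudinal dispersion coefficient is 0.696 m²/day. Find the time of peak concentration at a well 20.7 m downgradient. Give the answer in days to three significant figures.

For the 1D instantaneous-source solution, setting ∂C/∂t = 0 at fixed x gives v²t² + 2Dt − x² = 0, so t = (√(D² + v²x²) − D)/v².
√(D² + v²x²) = √(0.696² + 0.0823² × 20.7²) = 1.840; v² = 0.00677329.
t = (1.840 − 0.696)/0.00677329 = 169 days (vs. the pure-advection estimate x/v = 252 d).

169 days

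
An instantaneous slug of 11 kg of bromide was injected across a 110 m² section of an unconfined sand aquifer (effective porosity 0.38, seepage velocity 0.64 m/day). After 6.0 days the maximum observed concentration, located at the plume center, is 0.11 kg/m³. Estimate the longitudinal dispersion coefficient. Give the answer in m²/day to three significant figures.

At the plume center C_max = M/(n_e·A·√(4πDt)), so D = M²/(4πt·(n_e·A·C_max)²).
n_e·A·C_max = 0.38 × 110 × 0.11 = 4.598 kg/m.
D = 11²/(4π × 6.0 × 4.598²) = 0.0759 m²/day.

0.0759 m²/day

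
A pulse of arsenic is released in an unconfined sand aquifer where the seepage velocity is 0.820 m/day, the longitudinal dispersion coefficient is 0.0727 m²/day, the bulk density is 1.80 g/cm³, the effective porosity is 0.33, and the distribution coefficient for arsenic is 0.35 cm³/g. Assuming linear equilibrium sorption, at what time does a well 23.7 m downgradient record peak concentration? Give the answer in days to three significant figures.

Retardation factor R = 1 + ρ_b·K_d/n = 1 + 1.80 × 0.35/0.33 = 2.909.
Sorption retards both mechanisms: v_R = v/R = 0.2819 m/day, D_R = D/R = 0.02499 m²/day.
Peak time from v_R²t² + 2D_R t − x² = 0: t = (√(D_R² + v_R²x²) − D_R)/v_R².
√(D_R² + v_R²x²) = √(0.02499² + 0.2819² × 23.7²) = 6.681; v_R² = 0.07947.
t = (6.681 − 0.02499)/0.07947 = 83.8 days.

83.8 days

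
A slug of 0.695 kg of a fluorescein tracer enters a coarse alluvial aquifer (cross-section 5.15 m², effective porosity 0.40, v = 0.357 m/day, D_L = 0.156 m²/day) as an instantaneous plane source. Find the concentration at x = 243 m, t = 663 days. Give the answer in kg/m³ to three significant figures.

For an instantaneous plane source, C(x,t) = M/(n_e·A·√(4πDt)) · exp(−(x−vt)²/(4Dt)), with n_e·A the pore (flow) area.
Plume center vt = 0.357 × 663 = 236.691 m, so the well at 243 m is 6.309 m downgradient of the peak.
√(4πDt) = 36.05 m, giving peak height M/(n_e·A·√(4πDt)) = 0.695/(0.40 × 5.15 × 36.05) = 0.009359 kg/m³.
(x−vt)²/(4Dt) = (6.309)²/(4 × 0.156 × 663) = 0.09621; exp(−0.09621) = 0.9083.
C = 0.009359 × 0.9083 = 0.00850 kg/m³.

0.00850 kg/m³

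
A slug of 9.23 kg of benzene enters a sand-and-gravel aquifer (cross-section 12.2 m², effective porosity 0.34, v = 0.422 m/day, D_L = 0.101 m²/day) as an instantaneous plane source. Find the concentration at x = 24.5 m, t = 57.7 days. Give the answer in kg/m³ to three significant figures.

For an instantaneous plane source, C(x,t) = M/(n_e·A·√(4πDt)) · exp(−(x−vt)²/(4Dt)), with n_e·A the pore (flow) area.
Plume center vt = 0.422 × 57.7 = 24.3494 m, so the well at 24.5 m is 0.1506 m downgradient of the peak.
√(4πDt) = 8.558 m, giving peak height M/(n_e·A·√(4πDt)) = 9.23/(0.34 × 12.2 × 8.558) = 0.2600 kg/m³.
(x−vt)²/(4Dt) = (0.1506)²/(4 × 0.101 × 57.7) = 0.0009730; exp(−0.0009730) = 0.9990.
C = 0.2600 × 0.9990 = 0.260 kg/m³.

0.260 kg/m³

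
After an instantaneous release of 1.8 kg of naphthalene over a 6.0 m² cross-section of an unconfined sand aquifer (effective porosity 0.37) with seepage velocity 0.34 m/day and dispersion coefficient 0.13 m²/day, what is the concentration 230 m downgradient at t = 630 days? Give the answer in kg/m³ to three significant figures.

0.0118 kg/m³

For an instantaneous plane source, C(x,t) = M/(n_e·A·√(4πDt)) · exp(−(x−vt)²/(4Dt)), with n_e·A the pore (flow) area.
Plume center vt = 0.34 × 630 = 214.2 m, so the well at 230 m is 15.8 m downgradient of the peak.
√(4πDt) = 32.08 m, giving peak height M/(n_e·A·√(4πDt)) = 1.8/(0.37 × 6.0 × 32.08) = 0.02527 kg/m³.
(x−vt)²/(4Dt) = (15.8)²/(4 × 0.13 × 630) = 0.7620; exp(−0.7620) = 0.4667.
C = 0.02527 × 0.4667 = 0.0118 kg/m³.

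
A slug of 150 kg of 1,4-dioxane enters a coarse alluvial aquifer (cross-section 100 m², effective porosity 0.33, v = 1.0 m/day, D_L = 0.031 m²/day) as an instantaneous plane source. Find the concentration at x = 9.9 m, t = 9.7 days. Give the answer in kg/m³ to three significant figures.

2.26 kg/m³

For an instantaneous plane source, C(x,t) = M/(n_e·A·√(4πDt)) · exp(−(x−vt)²/(4Dt)), with n_e·A the pore (flow) area.
Plume center vt = 1.0 × 9.7 = 9.7 m, so the well at 9.9 m is 0.2 m downgradient of the peak.
√(4πDt) = 1.944 m, giving peak height M/(n_e·A·√(4πDt)) = 150/(0.33 × 100 × 1.944) = 2.338 kg/m³.
(x−vt)²/(4Dt) = (0.2)²/(4 × 0.031 × 9.7) = 0.03326; exp(−0.03326) = 0.9673.
C = 2.338 × 0.9673 = 2.26 kg/m³.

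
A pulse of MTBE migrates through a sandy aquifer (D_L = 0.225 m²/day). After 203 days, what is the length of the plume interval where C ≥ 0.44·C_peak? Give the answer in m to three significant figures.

24.5 m

The plume is Gaussian with σ = √(2Dt) = √(2 × 0.225 × 203) = 9.558 m.
C/C_peak = exp(−Δx²/(2σ²)) = 0.44 ⇒ Δx = σ·√(−2 ln 0.44) = 9.558 × 1.281 = 12.24 m.
Width = 2Δx = 24.5 m.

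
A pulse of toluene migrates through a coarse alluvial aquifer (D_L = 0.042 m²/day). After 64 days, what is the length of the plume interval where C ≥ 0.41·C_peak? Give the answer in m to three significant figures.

6.19 m

The plume is Gaussian with σ = √(2Dt) = √(2 × 0.042 × 64) = 2.319 m.
C/C_peak = exp(−Δx²/(2σ²)) = 0.41 ⇒ Δx = σ·√(−2 ln 0.41) = 2.319 × 1.335 = 3.096 m.
Width = 2Δx = 6.19 m.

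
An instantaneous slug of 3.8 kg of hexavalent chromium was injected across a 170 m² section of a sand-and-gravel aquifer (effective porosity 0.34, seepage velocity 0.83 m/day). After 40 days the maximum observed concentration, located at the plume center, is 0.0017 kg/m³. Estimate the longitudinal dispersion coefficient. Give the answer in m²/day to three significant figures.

At the plume center C_max = M/(n_e·A·√(4πDt)), so D = M²/(4πt·(n_e·A·C_max)²).
n_e·A·C_max = 0.34 × 170 × 0.0017 = 0.09826 kg/m.
D = 3.8²/(4π × 40 × 0.09826²) = 2.98 m²/day.

2.98 m²/day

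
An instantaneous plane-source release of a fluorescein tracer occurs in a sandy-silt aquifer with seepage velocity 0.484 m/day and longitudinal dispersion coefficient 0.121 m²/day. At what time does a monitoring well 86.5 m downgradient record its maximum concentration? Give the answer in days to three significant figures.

178 days

For the 1D instantaneous-source solution, setting ∂C/∂t = 0 at fixed x gives v²t² + 2Dt − x² = 0, so t = (√(D² + v²x²) − D)/v².
√(D² + v²x²) = √(0.121² + 0.484² × 86.5²) = 41.87; v² = 0.234256.
t = (41.87 − 0.121)/0.234256 = 178 days (vs. the pure-advection estimate x/v = 179 d).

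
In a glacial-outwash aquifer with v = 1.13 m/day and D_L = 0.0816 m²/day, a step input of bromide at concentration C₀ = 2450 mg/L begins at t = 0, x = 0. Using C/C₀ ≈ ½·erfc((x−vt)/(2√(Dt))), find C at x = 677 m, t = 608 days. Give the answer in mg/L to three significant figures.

2070 mg/L

For a continuous step input, C/C₀ ≈ ½·erfc((x−vt)/(2√(Dt))).
vt = 1.13 × 608 = 687.04 m and 2√(Dt) = 2√(0.0816 × 608) = 14.09 m.
Argument (x−vt)/(2√(Dt)) = (677 − 687.04)/14.09 = -0.7126; ½·erfc(-0.7126) = 0.8432.
C = 2450 × 0.8432 = 2070 mg/L.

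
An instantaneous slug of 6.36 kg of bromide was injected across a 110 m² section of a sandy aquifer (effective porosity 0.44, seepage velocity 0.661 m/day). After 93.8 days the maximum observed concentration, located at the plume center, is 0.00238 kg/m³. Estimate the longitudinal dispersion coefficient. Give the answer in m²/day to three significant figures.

2.59 m²/day

At the plume center C_max = M/(n_e·A·√(4πDt)), so D = M²/(4πt·(n_e·A·C_max)²).
n_e·A·C_max = 0.44 × 110 × 0.00238 = 0.1152 kg/m.
D = 6.36²/(4π × 93.8 × 0.1152²) = 2.59 m²/day.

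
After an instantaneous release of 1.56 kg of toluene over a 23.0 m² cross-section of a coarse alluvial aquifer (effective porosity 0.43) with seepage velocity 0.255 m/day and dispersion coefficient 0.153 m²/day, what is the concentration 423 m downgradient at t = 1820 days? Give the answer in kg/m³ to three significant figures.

For an instantaneous plane source, C(x,t) = M/(n_e·A·√(4πDt)) · exp(−(x−vt)²/(4Dt)), with n_e·A the pore (flow) area.
Plume center vt = 0.255 × 1820 = 464.1 m, so the well at 423 m is 41.1 m upgradient of the peak.
√(4πDt) = 59.15 m, giving peak height M/(n_e·A·√(4πDt)) = 1.56/(0.43 × 23.0 × 59.15) = 0.002667 kg/m³.
(x−vt)²/(4Dt) = (-41.1)²/(4 × 0.153 × 1820) = 1.517; exp(−1.517) = 0.2194.
C = 0.002667 × 0.2194 = 0.000585 kg/m³.

0.000585 kg/m³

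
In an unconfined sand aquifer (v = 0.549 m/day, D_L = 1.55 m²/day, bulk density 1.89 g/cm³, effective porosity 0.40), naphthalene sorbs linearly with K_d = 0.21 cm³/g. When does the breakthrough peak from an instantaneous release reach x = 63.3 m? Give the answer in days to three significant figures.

220 days

Retardation factor R = 1 + ρ_b·K_d/n = 1 + 1.89 × 0.21/0.40 = 1.992.
Sorption retards both mechanisms: v_R = v/R = 0.2756 m/day, D_R = D/R = 0.7781 m²/day.
Peak time from v_R²t² + 2D_R t − x² = 0: t = (√(D_R² + v_R²x²) − D_R)/v_R².
√(D_R² + v_R²x²) = √(0.7781² + 0.2756² × 63.3²) = 17.46; v_R² = 0.07596.
t = (17.46 − 0.7781)/0.07596 = 220 days.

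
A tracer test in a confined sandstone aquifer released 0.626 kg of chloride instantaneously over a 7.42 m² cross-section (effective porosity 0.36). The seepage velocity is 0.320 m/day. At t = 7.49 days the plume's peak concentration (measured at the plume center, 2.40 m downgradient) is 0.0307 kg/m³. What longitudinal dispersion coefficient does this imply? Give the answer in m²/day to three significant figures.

0.619 m²/day

At the plume center C_max = M/(n_e·A·√(4πDt)), so D = M²/(4πt·(n_e·A·C_max)²).
n_e·A·C_max = 0.36 × 7.42 × 0.0307 = 0.08201 kg/m.
D = 0.626²/(4π × 7.49 × 0.08201²) = 0.619 m²/day.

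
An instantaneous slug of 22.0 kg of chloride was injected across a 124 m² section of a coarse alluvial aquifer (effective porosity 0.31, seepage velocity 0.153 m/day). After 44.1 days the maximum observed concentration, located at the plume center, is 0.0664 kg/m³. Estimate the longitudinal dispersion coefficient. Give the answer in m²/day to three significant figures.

0.134 m²/day

At the plume center C_max = M/(n_e·A·√(4πDt)), so D = M²/(4πt·(n_e·A·C_max)²).
n_e·A·C_max = 0.31 × 124 × 0.0664 = 2.552 kg/m.
D = 22.0²/(4π × 44.1 × 2.552²) = 0.134 m²/day.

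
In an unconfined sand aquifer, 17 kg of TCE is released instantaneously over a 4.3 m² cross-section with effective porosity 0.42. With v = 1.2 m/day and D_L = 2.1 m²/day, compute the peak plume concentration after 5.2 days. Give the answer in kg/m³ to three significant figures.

0.804 kg/m³

The peak of an instantaneous 1D plume sits at x = vt; there the Gaussian factor is 1 and C_max = M/(n_e·A·√(4πDt)), where n_e·A is the pore area the mass is dissolved in.
√(4πDt) = √(4π × 2.1 × 5.2) = 11.71 m, so C_max = 17/(0.42 × 4.3 × 11.71) = 0.804 kg/m³.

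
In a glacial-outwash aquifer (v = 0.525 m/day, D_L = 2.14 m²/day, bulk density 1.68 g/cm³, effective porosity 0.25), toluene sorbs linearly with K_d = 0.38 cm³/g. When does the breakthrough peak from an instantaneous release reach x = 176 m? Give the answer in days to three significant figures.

Retardation factor R = 1 + ρ_b·K_d/n = 1 + 1.68 × 0.38/0.25 = 3.554.
Sorption retards both mechanisms: v_R = v/R = 0.1477 m/day, D_R = D/R = 0.6021 m²/day.
Peak time from v_R²t² + 2D_R t − x² = 0: t = (√(D_R² + v_R²x²) − D_R)/v_R².
√(D_R² + v_R²x²) = √(0.6021² + 0.1477² × 176²) = 26.00; v_R² = 0.02182.
t = (26.00 − 0.6021)/0.02182 = 1160 days.

1160 days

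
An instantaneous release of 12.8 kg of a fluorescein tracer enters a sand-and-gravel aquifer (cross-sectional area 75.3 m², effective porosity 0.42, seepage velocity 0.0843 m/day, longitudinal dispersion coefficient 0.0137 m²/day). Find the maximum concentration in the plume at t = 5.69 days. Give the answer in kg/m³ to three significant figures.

The peak of an instantaneous 1D plume sits at x = vt; there the Gaussian factor is 1 and C_max = M/(n_e·A·√(4πDt)), where n_e·A is the pore area the mass is dissolved in.
√(4πDt) = √(4π × 0.0137 × 5.69) = 0.9897 m, so C_max = 12.8/(0.42 × 75.3 × 0.9897) = 0.409 kg/m³.

0.409 kg/m³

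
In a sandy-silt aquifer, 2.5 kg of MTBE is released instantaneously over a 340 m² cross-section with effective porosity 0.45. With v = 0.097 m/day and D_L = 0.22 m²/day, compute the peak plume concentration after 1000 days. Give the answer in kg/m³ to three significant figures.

0.000311 kg/m³

The peak of an instantaneous 1D plume sits at x = vt; there the Gaussian factor is 1 and C_max = M/(n_e·A·√(4πDt)), where n_e·A is the pore area the mass is dissolved in.
√(4πDt) = √(4π × 0.22 × 1000) = 52.58 m, so C_max = 2.5/(0.45 × 340 × 52.58) = 0.000311 kg/m³.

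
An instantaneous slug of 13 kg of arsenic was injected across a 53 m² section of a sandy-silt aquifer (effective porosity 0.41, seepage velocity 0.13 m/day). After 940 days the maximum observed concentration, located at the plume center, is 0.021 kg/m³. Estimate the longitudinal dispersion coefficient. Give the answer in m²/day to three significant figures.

At the plume center C_max = M/(n_e·A·√(4πDt)), so D = M²/(4πt·(n_e·A·C_max)²).
n_e·A·C_max = 0.41 × 53 × 0.021 = 0.4563 kg/m.
D = 13²/(4π × 940 × 0.4563²) = 0.0687 m²/day.

0.0687 m²/day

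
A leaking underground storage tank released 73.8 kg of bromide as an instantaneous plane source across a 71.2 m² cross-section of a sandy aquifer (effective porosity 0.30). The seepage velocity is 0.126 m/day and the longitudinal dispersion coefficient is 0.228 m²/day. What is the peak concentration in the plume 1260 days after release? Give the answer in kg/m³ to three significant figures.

The peak of an instantaneous 1D plume sits at x = vt; there the Gaussian factor is 1 and C_max = M/(n_e·A·√(4πDt)), where n_e·A is the pore area the mass is dissolved in.
√(4πDt) = √(4π × 0.228 × 1260) = 60.08 m, so C_max = 73.8/(0.30 × 71.2 × 60.08) = 0.0575 kg/m³.

0.0575 kg/m³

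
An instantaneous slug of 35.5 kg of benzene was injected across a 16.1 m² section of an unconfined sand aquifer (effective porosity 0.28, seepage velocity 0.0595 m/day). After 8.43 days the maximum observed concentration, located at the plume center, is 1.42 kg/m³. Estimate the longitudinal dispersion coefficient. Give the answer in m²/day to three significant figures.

0.290 m²/day

At the plume center C_max = M/(n_e·A·√(4πDt)), so D = M²/(4πt·(n_e·A·C_max)²).
n_e·A·C_max = 0.28 × 16.1 × 1.42 = 6.401 kg/m.
D = 35.5²/(4π × 8.43 × 6.401²) = 0.290 m²/day.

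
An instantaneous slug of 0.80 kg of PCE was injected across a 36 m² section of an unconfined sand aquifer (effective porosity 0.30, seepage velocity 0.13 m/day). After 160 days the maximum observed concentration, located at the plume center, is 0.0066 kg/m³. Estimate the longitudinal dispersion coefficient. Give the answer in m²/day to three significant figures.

0.0626 m²/day

At the plume center C_max = M/(n_e·A·√(4πDt)), so D = M²/(4πt·(n_e·A·C_max)²).
n_e·A·C_max = 0.30 × 36 × 0.0066 = 0.07128 kg/m.
D = 0.80²/(4π × 160 × 0.07128²) = 0.0626 m²/day.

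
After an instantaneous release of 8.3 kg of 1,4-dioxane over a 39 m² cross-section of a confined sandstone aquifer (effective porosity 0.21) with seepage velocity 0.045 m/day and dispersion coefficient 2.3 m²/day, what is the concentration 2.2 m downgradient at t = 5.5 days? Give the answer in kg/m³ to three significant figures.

For an instantaneous plane source, C(x,t) = M/(n_e·A·√(4πDt)) · exp(−(x−vt)²/(4Dt)), with n_e·A the pore (flow) area.
Plume center vt = 0.045 × 5.5 = 0.2475 m, so the well at 2.2 m is 1.9525 m downgradient of the peak.
√(4πDt) = 12.61 m, giving peak height M/(n_e·A·√(4πDt)) = 8.3/(0.21 × 39 × 12.61) = 0.08037 kg/m³.
(x−vt)²/(4Dt) = (1.9525)²/(4 × 2.3 × 5.5) = 0.07534; exp(−0.07534) = 0.9274.
C = 0.08037 × 0.9274 = 0.0745 kg/m³.

0.0745 kg/m³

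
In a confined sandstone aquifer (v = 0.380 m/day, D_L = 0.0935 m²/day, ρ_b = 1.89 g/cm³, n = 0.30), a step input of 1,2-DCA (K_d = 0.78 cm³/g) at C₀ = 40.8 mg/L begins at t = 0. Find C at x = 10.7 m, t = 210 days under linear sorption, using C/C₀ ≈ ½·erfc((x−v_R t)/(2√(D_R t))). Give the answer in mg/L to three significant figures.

Retardation factor R = 1 + ρ_b·K_d/n = 1 + 1.89 × 0.78/0.30 = 5.914.
Sorption retards both mechanisms: v_R = v/R = 0.06425 m/day, D_R = D/R = 0.01581 m²/day.
v_R·t = 0.06425 × 210 = 13.4925 m; 2√(D_R t) = 3.644 m; argument = (10.7 − 13.4925)/3.644 = -0.7663.
C = C₀ × ½·erfc(-0.7663) = 40.8 × 0.8608 = 35.1 mg/L.

35.1 mg/L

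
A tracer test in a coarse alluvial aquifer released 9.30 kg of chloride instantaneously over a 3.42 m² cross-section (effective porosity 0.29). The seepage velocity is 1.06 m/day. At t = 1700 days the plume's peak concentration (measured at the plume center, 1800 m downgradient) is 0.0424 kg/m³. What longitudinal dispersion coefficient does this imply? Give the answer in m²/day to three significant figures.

2.29 m²/day

At the plume center C_max = M/(n_e·A·√(4πDt)), so D = M²/(4πt·(n_e·A·C_max)²).
n_e·A·C_max = 0.29 × 3.42 × 0.0424 = 0.04205 kg/m.
D = 9.30²/(4π × 1700 × 0.04205²) = 2.29 m²/day.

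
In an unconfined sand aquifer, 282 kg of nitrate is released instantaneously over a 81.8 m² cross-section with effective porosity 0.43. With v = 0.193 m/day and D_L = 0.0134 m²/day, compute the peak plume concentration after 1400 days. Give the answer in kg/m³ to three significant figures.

0.522 kg/m³

The peak of an instantaneous 1D plume sits at x = vt; there the Gaussian factor is 1 and C_max = M/(n_e·A·√(4πDt)), where n_e·A is the pore area the mass is dissolved in.
√(4πDt) = √(4π × 0.0134 × 1400) = 15.35 m, so C_max = 282/(0.43 × 81.8 × 15.35) = 0.522 kg/m³.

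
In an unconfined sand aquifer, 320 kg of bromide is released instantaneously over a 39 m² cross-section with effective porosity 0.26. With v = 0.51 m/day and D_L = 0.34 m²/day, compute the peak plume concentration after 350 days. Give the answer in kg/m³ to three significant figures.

The peak of an instantaneous 1D plume sits at x = vt; there the Gaussian factor is 1 and C_max = M/(n_e·A·√(4πDt)), where n_e·A is the pore area the mass is dissolved in.
√(4πDt) = √(4π × 0.34 × 350) = 38.67 m, so C_max = 320/(0.26 × 39 × 38.67) = 0.816 kg/m³.

0.816 kg/m³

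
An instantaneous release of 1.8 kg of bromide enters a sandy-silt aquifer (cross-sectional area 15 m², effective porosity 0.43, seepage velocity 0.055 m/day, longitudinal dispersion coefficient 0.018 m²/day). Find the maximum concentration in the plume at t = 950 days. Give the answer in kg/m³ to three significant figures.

The peak of an instantaneous 1D plume sits at x = vt; there the Gaussian factor is 1 and C_max = M/(n_e·A·√(4πDt)), where n_e·A is the pore area the mass is dissolved in.
√(4πDt) = √(4π × 0.018 × 950) = 14.66 m, so C_max = 1.8/(0.43 × 15 × 14.66) = 0.0190 kg/m³.

0.0190 kg/m³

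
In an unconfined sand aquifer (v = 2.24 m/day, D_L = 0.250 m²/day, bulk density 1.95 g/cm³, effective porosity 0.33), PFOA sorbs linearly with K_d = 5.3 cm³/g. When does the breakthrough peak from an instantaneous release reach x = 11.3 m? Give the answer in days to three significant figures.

161 days

Retardation factor R = 1 + ρ_b·K_d/n = 1 + 1.95 × 5.3/0.33 = 32.32.
Sorption retards both mechanisms: v_R = v/R = 0.06931 m/day, D_R = D/R = 0.007735 m²/day.
Peak time from v_R²t² + 2D_R t − x² = 0: t = (√(D_R² + v_R²x²) − D_R)/v_R².
√(D_R² + v_R²x²) = √(0.007735² + 0.06931² × 11.3²) = 0.7832; v_R² = 0.004804.
t = (0.7832 − 0.007735)/0.004804 = 161 days.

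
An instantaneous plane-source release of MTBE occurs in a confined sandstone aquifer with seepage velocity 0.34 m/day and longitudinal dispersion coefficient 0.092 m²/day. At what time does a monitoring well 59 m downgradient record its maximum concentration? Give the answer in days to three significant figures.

For the 1D instantaneous-source solution, setting ∂C/∂t = 0 at fixed x gives v²t² + 2Dt − x² = 0, so t = (√(D² + v²x²) − D)/v².
√(D² + v²x²) = √(0.092² + 0.34² × 59²) = 20.06; v² = 0.1156.
t = (20.06 − 0.092)/0.1156 = 173 days (vs. the pure-advection estimate x/v = 174 d).

173 days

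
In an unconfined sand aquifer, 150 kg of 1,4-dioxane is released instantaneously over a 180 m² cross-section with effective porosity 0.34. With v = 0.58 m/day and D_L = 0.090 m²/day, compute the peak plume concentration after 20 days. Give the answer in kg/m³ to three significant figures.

The peak of an instantaneous 1D plume sits at x = vt; there the Gaussian factor is 1 and C_max = M/(n_e·A·√(4πDt)), where n_e·A is the pore area the mass is dissolved in.
√(4πDt) = √(4π × 0.090 × 20) = 4.756 m, so C_max = 150/(0.34 × 180 × 4.756) = 0.515 kg/m³.

0.515 kg/m³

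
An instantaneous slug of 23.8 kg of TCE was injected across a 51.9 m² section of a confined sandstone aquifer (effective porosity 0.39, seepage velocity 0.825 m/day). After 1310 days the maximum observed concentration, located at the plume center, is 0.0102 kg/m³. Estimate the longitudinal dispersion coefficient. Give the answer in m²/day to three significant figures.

0.807 m²/day

At the plume center C_max = M/(n_e·A·√(4πDt)), so D = M²/(4πt·(n_e·A·C_max)²).
n_e·A·C_max = 0.39 × 51.9 × 0.0102 = 0.2065 kg/m.
D = 23.8²/(4π × 1310 × 0.2065²) = 0.807 m²/day.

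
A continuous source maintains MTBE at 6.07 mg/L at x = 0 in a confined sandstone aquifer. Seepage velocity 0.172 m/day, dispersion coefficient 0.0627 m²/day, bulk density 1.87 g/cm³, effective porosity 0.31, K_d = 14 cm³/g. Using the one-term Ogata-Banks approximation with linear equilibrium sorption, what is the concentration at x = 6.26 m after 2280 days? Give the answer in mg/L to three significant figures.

Retardation factor R = 1 + ρ_b·K_d/n = 1 + 1.87 × 14/0.31 = 85.45.
Sorption retards both mechanisms: v_R = v/R = 0.002013 m/day, D_R = D/R = 0.0007338 m²/day.
v_R·t = 0.002013 × 2280 = 4.58964 m; 2√(D_R t) = 2.587 m; argument = (6.26 − 4.58964)/2.587 = 0.6457.
C = C₀ × ½·erfc(0.6457) = 6.07 × 0.1806 = 1.10 mg/L.

1.10 mg/L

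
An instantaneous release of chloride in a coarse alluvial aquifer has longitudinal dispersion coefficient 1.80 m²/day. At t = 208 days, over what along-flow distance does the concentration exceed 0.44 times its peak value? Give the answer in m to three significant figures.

The plume is Gaussian with σ = √(2Dt) = √(2 × 1.80 × 208) = 27.36 m.
C/C_peak = exp(−Δx²/(2σ²)) = 0.44 ⇒ Δx = σ·√(−2 ln 0.44) = 27.36 × 1.281 = 35.05 m.
Width = 2Δx = 70.1 m.

70.1 m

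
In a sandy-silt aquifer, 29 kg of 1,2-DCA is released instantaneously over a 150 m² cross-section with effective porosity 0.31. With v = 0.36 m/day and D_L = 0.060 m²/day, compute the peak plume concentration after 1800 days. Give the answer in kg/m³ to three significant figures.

0.0169 kg/m³

The peak of an instantaneous 1D plume sits at x = vt; there the Gaussian factor is 1 and C_max = M/(n_e·A·√(4πDt)), where n_e·A is the pore area the mass is dissolved in.
√(4πDt) = √(4π × 0.060 × 1800) = 36.84 m, so C_max = 29/(0.31 × 150 × 36.84) = 0.0169 kg/m³.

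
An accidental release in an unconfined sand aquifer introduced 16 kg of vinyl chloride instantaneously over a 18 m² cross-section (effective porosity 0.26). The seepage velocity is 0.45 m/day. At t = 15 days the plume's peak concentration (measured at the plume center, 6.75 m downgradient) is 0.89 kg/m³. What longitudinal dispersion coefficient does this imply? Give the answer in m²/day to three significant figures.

At the plume center C_max = M/(n_e·A·√(4πDt)), so D = M²/(4πt·(n_e·A·C_max)²).
n_e·A·C_max = 0.26 × 18 × 0.89 = 4.165 kg/m.
D = 16²/(4π × 15 × 4.165²) = 0.0783 m²/day.

0.0783 m²/day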